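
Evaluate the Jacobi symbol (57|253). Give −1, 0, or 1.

1

Reciprocity: 57 ≡ 1 and 253 ≡ 1 (mod 4), so (57/253) = +(253/57).
Reduce top mod 57: now compute (25/57).
Reciprocity: 25 ≡ 1 and 57 ≡ 1 (mod 4), so (25/57) = +(57/25).
Reduce top mod 25: now compute (7/25).
Reciprocity: 7 ≡ 3 and 25 ≡ 1 (mod 4), so (7/25) = +(25/7).
Reduce top mod 7: now compute (4/7).
Pull out 2^2: since 7 ≡ 7 (mod 8), (2/7) = +1, so (2/7)^2 = +1.
Reached (1/7) = 1. Collecting the sign flips along the way, the symbol is +1.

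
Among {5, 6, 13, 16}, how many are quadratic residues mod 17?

(5/17) = -1 → non-residue.
(6/17) = -1 → non-residue.
(13/17) = +1 → QR.
(16/17) = +1 → QR.
Total quadratic residues among the 4: 2.

2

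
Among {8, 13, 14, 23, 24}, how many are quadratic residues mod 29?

3

(8/29) = -1 → non-residue.
(13/29) = +1 → QR.
(14/29) = -1 → non-residue.
(23/29) = +1 → QR.
(24/29) = +1 → QR.
Total quadratic residues among the 5: 3.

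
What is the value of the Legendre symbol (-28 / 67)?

1

Euler's criterion: (-28/67) ≡ 39^33 (mod 67).
39^2 ≡ 47 (mod 67)
39^4 ≡ 65 (mod 67)
39^8 ≡ 4 (mod 67)
39^16 ≡ 16 (mod 67)
39^32 ≡ 55 (mod 67)
39^33 = 39^(32+1) ≡ 1 (mod 67).
Result is 1, so (-28/67) = 1.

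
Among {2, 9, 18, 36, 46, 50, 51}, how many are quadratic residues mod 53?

3

(2/53) = -1 → non-residue.
(9/53) = +1 → QR.
(18/53) = -1 → non-residue.
(36/53) = +1 → QR.
(46/53) = +1 → QR.
(50/53) = -1 → non-residue.
(51/53) = -1 → non-residue.
Total quadratic residues among the 7: 3.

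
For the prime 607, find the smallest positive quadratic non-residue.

(2/607) = +1, so 2 is a residue.
(3/607) = −1, so 3 is the smallest positive non-residue mod 607.

3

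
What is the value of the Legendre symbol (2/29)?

Pull out 2: since 29 ≡ 5 (mod 8), (2/29) = -1.
Reached (1/29) = 1. Collecting the sign flips along the way, the symbol is -1.

-1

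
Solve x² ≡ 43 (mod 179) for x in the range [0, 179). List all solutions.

36, 143

Since 179 ≡ 3 (mod 4), a square root of 43 is 43^((179+1)/4) = 43^45 mod 179.
Repeated squaring: 43^2≡59, 43^4≡80, 43^8≡135, 43^16≡146, 43^32≡15 (mod 179).
43^45 = 43^(32+8+4+1) ≡ 36 (mod 179).
Check: 36² = 1296 ≡ 43 (mod 179). The two roots are 36 and 143.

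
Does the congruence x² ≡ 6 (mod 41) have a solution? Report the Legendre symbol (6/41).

-1

Euler's criterion: (6/41) ≡ 6^20 (mod 41).
6^2 ≡ 36 (mod 41)
6^4 ≡ 25 (mod 41)
6^8 ≡ 10 (mod 41)
6^16 ≡ 18 (mod 41)
6^20 = 6^(16+4) ≡ 40 (mod 41).
Result is 40 ≡ −1, so (6/41) = −1.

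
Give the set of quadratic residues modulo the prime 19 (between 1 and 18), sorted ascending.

Square k = 1,…,9 (k and 19−k give the same square):
1²=1, 2²=4, 3²=9, 4²=16, 5²≡6, 6²≡17, 7²≡11, 8²≡7, 9²≡5 (mod 19).
So the quadratic residues mod 19 are {1, 4, 5, 6, 7, 9, 11, 16, 17}.

1, 4, 5, 6, 7, 9, 11, 16, 17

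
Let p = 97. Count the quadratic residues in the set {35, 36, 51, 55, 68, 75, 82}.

3

(35/97) = +1 → QR.
(36/97) = +1 → QR.
(51/97) = -1 → non-residue.
(55/97) = -1 → non-residue.
(68/97) = -1 → non-residue.
(75/97) = +1 → QR.
(82/97) = -1 → non-residue.
Total quadratic residues among the 7: 3.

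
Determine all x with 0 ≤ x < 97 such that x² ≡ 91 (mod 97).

24, 73

97 ≡ 1 (mod 4), so we find a root by search.
Trying successive values, 24² = 576 ≡ 91 (mod 97). The other root is 97 − 24 = 73.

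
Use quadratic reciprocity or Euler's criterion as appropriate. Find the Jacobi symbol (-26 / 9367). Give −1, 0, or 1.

1

First reduce: -26 ≡ 9341 (mod 9367).
Reciprocity: 9341 ≡ 1 and 9367 ≡ 3 (mod 4), so (9341/9367) = +(9367/9341).
Reduce top mod 9341: now compute (26/9341).
Pull out 2: since 9341 ≡ 5 (mod 8), (2/9341) = -1.
Reciprocity: 13 ≡ 1 and 9341 ≡ 1 (mod 4), so (13/9341) = +(9341/13).
Reduce top mod 13: now compute (7/13).
Reciprocity: 7 ≡ 3 and 13 ≡ 1 (mod 4), so (7/13) = +(13/7).
Reduce top mod 7: now compute (6/7).
Pull out 2: since 7 ≡ 7 (mod 8), (2/7) = +1.
Reciprocity: 3 ≡ 3 and 7 ≡ 3 (mod 4), so (3/7) = −(7/3).
Reduce top mod 3: now compute (1/3).
Reached (1/3) = 1. Collecting the sign flips along the way, the symbol is +1.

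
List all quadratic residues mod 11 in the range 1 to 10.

1 3 4 5 9

Square k = 1,…,5 (k and 11−k give the same square):
1²=1, 2²=4, 3²=9, 4²≡5, 5²≡3 (mod 11).
So the quadratic residues mod 11 are {1, 3, 4, 5, 9}.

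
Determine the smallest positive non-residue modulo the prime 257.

3

(2/257) = +1, so 2 is a residue.
(3/257) = −1, so 3 is the smallest positive non-residue mod 257.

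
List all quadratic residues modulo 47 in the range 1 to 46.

Square k = 1,…,23 (k and 47−k give the same square):
1²=1, 2²=4, 3²=9, 4²=16, 5²=25, 6²=36, 7²≡2, 8²≡17, 9²≡34, 10²≡6, 11²≡27, 12²≡3, 13²≡28, 14²≡8, 15²≡37, 16²≡21, 17²≡7, 18²≡42, 19²≡32, 20²≡24, 21²≡18, 22²≡14, 23²≡12 (mod 47).
So the quadratic residues mod 47 are {1, 2, 3, 4, 6, 7, 8, 9, 12, 14, 16, 17, 18, 21, 24, 25, 27, 28, 32, 34, 36, 37, 42}.

1, 2, 3, 4, 6, 7, 8, 9, 12, 14, 16, 17, 18, 21, 24, 25, 27, 28, 32, 34, 36, 37, 42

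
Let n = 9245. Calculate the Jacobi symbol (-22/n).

-1

First reduce: -22 ≡ 9223 (mod 9245).
Reciprocity: 9223 ≡ 3 and 9245 ≡ 1 (mod 4), so (9223/9245) = +(9245/9223).
Reduce top mod 9223: now compute (22/9223).
Pull out 2: since 9223 ≡ 7 (mod 8), (2/9223) = +1.
Reciprocity: 11 ≡ 3 and 9223 ≡ 3 (mod 4), so (11/9223) = −(9223/11).
Reduce top mod 11: now compute (5/11).
Reciprocity: 5 ≡ 1 and 11 ≡ 3 (mod 4), so (5/11) = +(11/5).
Reduce top mod 5: now compute (1/5).
Reached (1/5) = 1. Collecting the sign flips along the way, the symbol is -1.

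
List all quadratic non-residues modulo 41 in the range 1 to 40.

Square k = 1,…,20 (k and 41−k give the same square):
1²=1, 2²=4, 3²=9, 4²=16, 5²=25, 6²=36, 7²≡8, 8²≡23, 9²≡40, 10²≡18, 11²≡39, 12²≡21, 13²≡5, 14²≡32, 15²≡20, 16²≡10, 17²≡2, 18²≡37, 19²≡33, 20²≡31 (mod 41).
The residues are {1, 2, 4, 5, 8, 9, 10, 16, 18, 20, 21, 23, 25, 31, 32, 33, 36, 37, 39, 40}; the non-residues are the remaining 20 nonzero classes.

3 6 7 11 12 13 14 15 17 19 22 24 26 27 28 29 30 34 35 38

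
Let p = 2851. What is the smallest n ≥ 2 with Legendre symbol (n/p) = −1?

(2/2851) = −1, so 2 is the smallest positive non-residue mod 2851.

2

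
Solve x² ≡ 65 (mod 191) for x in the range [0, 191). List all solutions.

Since 191 ≡ 3 (mod 4), a square root of 65 is 65^((191+1)/4) = 65^48 mod 191.
Repeated squaring: 65^2≡23, 65^4≡147, 65^8≡26, 65^16≡103, 65^32≡104 (mod 191).
65^48 = 65^(32+16) ≡ 16 (mod 191).
Check: 16² = 256 ≡ 65 (mod 191). The two roots are 16 and 175.

16, 175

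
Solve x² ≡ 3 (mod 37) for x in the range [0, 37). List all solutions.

37 ≡ 1 (mod 4), so we find a root by search.
Trying successive values, 15² = 225 ≡ 3 (mod 37). The other root is 37 − 15 = 22.

15, 22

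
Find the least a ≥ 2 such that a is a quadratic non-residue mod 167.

5

(2/167) = +1, so 2 is a residue.
(3/167) = +1, so 3 is a residue.
(4/167) = +1, so 4 is a residue.
(5/167) = −1, so 5 is the smallest positive non-residue mod 167.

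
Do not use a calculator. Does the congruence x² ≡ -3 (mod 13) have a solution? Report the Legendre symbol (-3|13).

First reduce: -3 ≡ 10 (mod 13).
Pull out 2: since 13 ≡ 5 (mod 8), (2/13) = -1.
Reciprocity: 5 ≡ 1 and 13 ≡ 1 (mod 4), so (5/13) = +(13/5).
Reduce top mod 5: now compute (3/5).
Reciprocity: 3 ≡ 3 and 5 ≡ 1 (mod 4), so (3/5) = +(5/3).
Reduce top mod 3: now compute (2/3).
Pull out 2: since 3 ≡ 3 (mod 8), (2/3) = -1.
Reached (1/3) = 1. Collecting the sign flips along the way, the symbol is +1.

1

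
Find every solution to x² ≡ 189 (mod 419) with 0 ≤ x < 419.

138, 281

Since 419 ≡ 3 (mod 4), a square root of 189 is 189^((419+1)/4) = 189^105 mod 419.
Repeated squaring: 189^2≡106, 189^4≡342, 189^8≡63, 189^16≡198, 189^32≡237, 189^64≡23 (mod 419).
189^105 = 189^(64+32+8+1) ≡ 281 (mod 419).
Check: 281² = 78961 ≡ 189 (mod 419). The two roots are 138 and 281.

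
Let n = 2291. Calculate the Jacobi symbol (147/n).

1

Reciprocity: 147 ≡ 3 and 2291 ≡ 3 (mod 4), so (147/2291) = −(2291/147).
Reduce top mod 147: now compute (86/147).
Pull out 2: since 147 ≡ 3 (mod 8), (2/147) = -1.
Reciprocity: 43 ≡ 3 and 147 ≡ 3 (mod 4), so (43/147) = −(147/43).
Reduce top mod 43: now compute (18/43).
Pull out 2: since 43 ≡ 3 (mod 8), (2/43) = -1.
Reciprocity: 9 ≡ 1 and 43 ≡ 3 (mod 4), so (9/43) = +(43/9).
Reduce top mod 9: now compute (7/9).
Reciprocity: 7 ≡ 3 and 9 ≡ 1 (mod 4), so (7/9) = +(9/7).
Reduce top mod 7: now compute (2/7).
Pull out 2: since 7 ≡ 7 (mod 8), (2/7) = +1.
Reached (1/7) = 1. Collecting the sign flips along the way, the symbol is +1.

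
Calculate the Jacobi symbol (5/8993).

-1

Reciprocity: 5 ≡ 1 and 8993 ≡ 1 (mod 4), so (5/8993) = +(8993/5).
Reduce top mod 5: now compute (3/5).
Reciprocity: 3 ≡ 3 and 5 ≡ 1 (mod 4), so (3/5) = +(5/3).
Reduce top mod 3: now compute (2/3).
Pull out 2: since 3 ≡ 3 (mod 8), (2/3) = -1.
Reached (1/3) = 1. Collecting the sign flips along the way, the symbol is -1.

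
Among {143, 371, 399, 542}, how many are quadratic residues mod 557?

(143/557) = +1 → QR.
(371/557) = -1 → non-residue.
(399/557) = -1 → non-residue.
(542/557) = +1 → QR.
Total quadratic residues among the 4: 2.

2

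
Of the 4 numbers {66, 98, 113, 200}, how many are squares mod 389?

(66/389) = +1 → QR.
(98/389) = -1 → non-residue.
(113/389) = +1 → QR.
(200/389) = -1 → non-residue.
Total quadratic residues among the 4: 2.

2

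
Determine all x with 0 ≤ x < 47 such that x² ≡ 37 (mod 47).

15, 32

Since 47 ≡ 3 (mod 4), a square root of 37 is 37^((47+1)/4) = 37^12 mod 47.
Repeated squaring: 37^2≡6, 37^4≡36, 37^8≡27 (mod 47).
37^12 = 37^(8+4) ≡ 32 (mod 47).
Check: 32² = 1024 ≡ 37 (mod 47). The two roots are 15 and 32.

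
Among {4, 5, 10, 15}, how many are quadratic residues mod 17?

(4/17) = +1 → QR.
(5/17) = -1 → non-residue.
(10/17) = -1 → non-residue.
(15/17) = +1 → QR.
Total quadratic residues among the 4: 2.

2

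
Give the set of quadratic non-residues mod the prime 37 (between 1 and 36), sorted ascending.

Square k = 1,…,18 (k and 37−k give the same square):
1²=1, 2²=4, 3²=9, 4²=16, 5²=25, 6²=36, 7²≡12, 8²≡27, 9²≡7, 10²≡26, 11²≡10, 12²≡33, 13²≡21, 14²≡11, 15²≡3, 16²≡34, 17²≡30, 18²≡28 (mod 37).
The residues are {1, 3, 4, 7, 9, 10, 11, 12, 16, 21, 25, 26, 27, 28, 30, 33, 34, 36}; the non-residues are the remaining 18 nonzero classes.

2,5,6,8,13,14,15,17,18,19,20,22,23,24,29,31,32,35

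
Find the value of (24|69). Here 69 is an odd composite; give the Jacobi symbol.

Pull out 2^3: since 69 ≡ 5 (mod 8), (2/69) = -1, so (2/69)^3 = -1.
Reciprocity: 3 ≡ 3 and 69 ≡ 1 (mod 4), so (3/69) = +(69/3).
Reduce top mod 3: now compute (0/3).
Top reduces to 0: gcd > 1, so the symbol is 0.

0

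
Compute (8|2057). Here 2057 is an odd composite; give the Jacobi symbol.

1

Pull out 2^3: since 2057 ≡ 1 (mod 8), (2/2057) = +1, so (2/2057)^3 = +1.
Reached (1/2057) = 1. Collecting the sign flips along the way, the symbol is +1.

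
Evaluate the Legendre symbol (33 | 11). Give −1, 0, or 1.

First reduce: 33 ≡ 0 (mod 11).
Top reduces to 0: gcd > 1, so the symbol is 0.

0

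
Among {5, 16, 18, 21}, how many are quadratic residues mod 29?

(5/29) = +1 → QR.
(16/29) = +1 → QR.
(18/29) = -1 → non-residue.
(21/29) = -1 → non-residue.
Total quadratic residues among the 4: 2.

2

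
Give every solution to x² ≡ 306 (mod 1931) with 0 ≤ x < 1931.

Since 1931 ≡ 3 (mod 4), a square root of 306 is 306^((1931+1)/4) = 306^483 mod 1931.
Repeated squaring: 306^2≡948, 306^4≡789, 306^8≡739, 306^16≡1579, 306^32≡320, 306^64≡57, 306^128≡1318, 306^256≡1155 (mod 1931).
306^483 = 306^(256+128+64+32+2+1) ≡ 850 (mod 1931).
Check: 850² = 722500 ≡ 306 (mod 1931). The two roots are 850 and 1081.

850, 1081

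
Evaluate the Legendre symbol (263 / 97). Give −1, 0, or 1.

-1

First reduce: 263 ≡ 69 (mod 97).
Reciprocity: 69 ≡ 1 and 97 ≡ 1 (mod 4), so (69/97) = +(97/69).
Reduce top mod 69: now compute (28/69).
Pull out 2^2: since 69 ≡ 5 (mod 8), (2/69) = -1, so (2/69)^2 = +1.
Reciprocity: 7 ≡ 3 and 69 ≡ 1 (mod 4), so (7/69) = +(69/7).
Reduce top mod 7: now compute (6/7).
Pull out 2: since 7 ≡ 7 (mod 8), (2/7) = +1.
Reciprocity: 3 ≡ 3 and 7 ≡ 3 (mod 4), so (3/7) = −(7/3).
Reduce top mod 3: now compute (1/3).
Reached (1/3) = 1. Collecting the sign flips along the way, the symbol is -1.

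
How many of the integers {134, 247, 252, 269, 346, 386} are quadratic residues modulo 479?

(134/479) = -1 → non-residue.
(247/479) = +1 → QR.
(252/479) = +1 → QR.
(269/479) = -1 → non-residue.
(346/479) = +1 → QR.
(386/479) = +1 → QR.
Total quadratic residues among the 6: 4.

4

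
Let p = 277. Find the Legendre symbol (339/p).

Euler's criterion: (339/277) ≡ 62^138 (mod 277).
62^2 ≡ 243 (mod 277)
62^4 ≡ 48 (mod 277)
62^8 ≡ 88 (mod 277)
62^16 ≡ 265 (mod 277)
62^32 ≡ 144 (mod 277)
62^64 ≡ 238 (mod 277)
62^128 ≡ 136 (mod 277)
62^138 = 62^(128+8+2) ≡ 1 (mod 277).
Result is 1, so (339/277) = 1.

1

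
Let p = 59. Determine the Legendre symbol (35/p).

1

Euler's criterion: (35/59) ≡ 35^29 (mod 59).
35^2 ≡ 45 (mod 59)
35^4 ≡ 19 (mod 59)
35^8 ≡ 7 (mod 59)
35^16 ≡ 49 (mod 59)
35^29 = 35^(16+8+4+1) ≡ 1 (mod 59).
Result is 1, so (35/59) = 1.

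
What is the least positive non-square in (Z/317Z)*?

(2/317) = −1, so 2 is the smallest positive non-residue mod 317.

2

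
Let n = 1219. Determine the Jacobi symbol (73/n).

-1

Reciprocity: 73 ≡ 1 and 1219 ≡ 3 (mod 4), so (73/1219) = +(1219/73).
Reduce top mod 73: now compute (51/73).
Reciprocity: 51 ≡ 3 and 73 ≡ 1 (mod 4), so (51/73) = +(73/51).
Reduce top mod 51: now compute (22/51).
Pull out 2: since 51 ≡ 3 (mod 8), (2/51) = -1.
Reciprocity: 11 ≡ 3 and 51 ≡ 3 (mod 4), so (11/51) = −(51/11).
Reduce top mod 11: now compute (7/11).
Reciprocity: 7 ≡ 3 and 11 ≡ 3 (mod 4), so (7/11) = −(11/7).
Reduce top mod 7: now compute (4/7).
Pull out 2^2: since 7 ≡ 7 (mod 8), (2/7) = +1, so (2/7)^2 = +1.
Reached (1/7) = 1. Collecting the sign flips along the way, the symbol is -1.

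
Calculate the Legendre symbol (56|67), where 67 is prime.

Euler's criterion: (56/67) ≡ 56^33 (mod 67).
56^2 ≡ 54 (mod 67)
56^4 ≡ 35 (mod 67)
56^8 ≡ 19 (mod 67)
56^16 ≡ 26 (mod 67)
56^32 ≡ 6 (mod 67)
56^33 = 56^(32+1) ≡ 1 (mod 67).
Result is 1, so (56/67) = 1.

1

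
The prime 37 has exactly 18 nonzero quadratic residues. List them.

1,3,4,7,9,10,11,12,16,21,25,26,27,28,30,33,34,36

Square k = 1,…,18 (k and 37−k give the same square):
1²=1, 2²=4, 3²=9, 4²=16, 5²=25, 6²=36, 7²≡12, 8²≡27, 9²≡7, 10²≡26, 11²≡10, 12²≡33, 13²≡21, 14²≡11, 15²≡3, 16²≡34, 17²≡30, 18²≡28 (mod 37).
So the quadratic residues mod 37 are {1, 3, 4, 7, 9, 10, 11, 12, 16, 21, 25, 26, 27, 28, 30, 33, 34, 36}.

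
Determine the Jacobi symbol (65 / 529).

Reciprocity: 65 ≡ 1 and 529 ≡ 1 (mod 4), so (65/529) = +(529/65).
Reduce top mod 65: now compute (9/65).
Reciprocity: 9 ≡ 1 and 65 ≡ 1 (mod 4), so (9/65) = +(65/9).
Reduce top mod 9: now compute (2/9).
Pull out 2: since 9 ≡ 1 (mod 8), (2/9) = +1.
Reached (1/9) = 1. Collecting the sign flips along the way, the symbol is +1.

1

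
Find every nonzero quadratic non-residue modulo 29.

Square k = 1,…,14 (k and 29−k give the same square):
1²=1, 2²=4, 3²=9, 4²=16, 5²=25, 6²≡7, 7²≡20, 8²≡6, 9²≡23, 10²≡13, 11²≡5, 12²≡28, 13²≡24, 14²≡22 (mod 29).
The residues are {1, 4, 5, 6, 7, 9, 13, 16, 20, 22, 23, 24, 25, 28}; the non-residues are the remaining 14 nonzero classes.

2, 3, 8, 10, 11, 12, 14, 15, 17, 18, 19, 21, 26, 27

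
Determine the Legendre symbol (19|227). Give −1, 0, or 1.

1

Reciprocity: 19 ≡ 3 and 227 ≡ 3 (mod 4), so (19/227) = −(227/19).
Reduce top mod 19: now compute (18/19).
Pull out 2: since 19 ≡ 3 (mod 8), (2/19) = -1.
Reciprocity: 9 ≡ 1 and 19 ≡ 3 (mod 4), so (9/19) = +(19/9).
Reduce top mod 9: now compute (1/9).
Reached (1/9) = 1. Collecting the sign flips along the way, the symbol is +1.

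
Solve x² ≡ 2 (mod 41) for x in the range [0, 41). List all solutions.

17, 24

41 ≡ 1 (mod 4), so we find a root by search.
Trying successive values, 17² = 289 ≡ 2 (mod 41). The other root is 41 − 17 = 24.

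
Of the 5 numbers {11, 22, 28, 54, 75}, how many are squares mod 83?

3

(11/83) = +1 → QR.
(22/83) = -1 → non-residue.
(28/83) = +1 → QR.
(54/83) = -1 → non-residue.
(75/83) = +1 → QR.
Total quadratic residues among the 5: 3.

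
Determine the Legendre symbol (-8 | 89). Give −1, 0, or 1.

1

Euler's criterion: (-8/89) ≡ 81^44 (mod 89).
81^2 ≡ 64 (mod 89)
81^4 ≡ 2 (mod 89)
81^8 ≡ 4 (mod 89)
81^16 ≡ 16 (mod 89)
81^32 ≡ 78 (mod 89)
81^44 = 81^(32+8+4) ≡ 1 (mod 89).
Result is 1, so (-8/89) = 1.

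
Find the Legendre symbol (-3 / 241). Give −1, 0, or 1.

1

Euler's criterion: (-3/241) ≡ 238^120 (mod 241).
238^2 ≡ 9 (mod 241)
238^4 ≡ 81 (mod 241)
238^8 ≡ 54 (mod 241)
238^16 ≡ 24 (mod 241)
238^32 ≡ 94 (mod 241)
238^64 ≡ 160 (mod 241)
238^120 = 238^(64+32+16+8) ≡ 1 (mod 241).
Result is 1, so (-3/241) = 1.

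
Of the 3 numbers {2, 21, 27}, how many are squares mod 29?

0

(2/29) = -1 → non-residue.
(21/29) = -1 → non-residue.
(27/29) = -1 → non-residue.
Total quadratic residues among the 3: 0.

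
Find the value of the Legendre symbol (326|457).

1

Pull out 2: since 457 ≡ 1 (mod 8), (2/457) = +1.
Reciprocity: 163 ≡ 3 and 457 ≡ 1 (mod 4), so (163/457) = +(457/163).
Reduce top mod 163: now compute (131/163).
Reciprocity: 131 ≡ 3 and 163 ≡ 3 (mod 4), so (131/163) = −(163/131).
Reduce top mod 131: now compute (32/131).
Pull out 2^5: since 131 ≡ 3 (mod 8), (2/131) = -1, so (2/131)^5 = -1.
Reached (1/131) = 1. Collecting the sign flips along the way, the symbol is +1.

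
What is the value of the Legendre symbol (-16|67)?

First reduce: -16 ≡ 51 (mod 67).
Reciprocity: 51 ≡ 3 and 67 ≡ 3 (mod 4), so (51/67) = −(67/51).
Reduce top mod 51: now compute (16/51).
Pull out 2^4: since 51 ≡ 3 (mod 8), (2/51) = -1, so (2/51)^4 = +1.
Reached (1/51) = 1. Collecting the sign flips along the way, the symbol is -1.

-1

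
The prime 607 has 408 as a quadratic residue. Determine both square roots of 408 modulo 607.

232, 375

Since 607 ≡ 3 (mod 4), a square root of 408 is 408^((607+1)/4) = 408^152 mod 607.
Repeated squaring: 408^2≡146, 408^4≡71, 408^8≡185, 408^16≡233, 408^32≡266, 408^64≡344, 408^128≡578 (mod 607).
408^152 = 408^(128+16+8) ≡ 375 (mod 607).
Check: 375² = 140625 ≡ 408 (mod 607). The two roots are 232 and 375.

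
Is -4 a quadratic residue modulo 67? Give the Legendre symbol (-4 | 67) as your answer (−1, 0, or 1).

Euler's criterion: (-4/67) ≡ 63^33 (mod 67).
63^2 ≡ 16 (mod 67)
63^4 ≡ 55 (mod 67)
63^8 ≡ 10 (mod 67)
63^16 ≡ 33 (mod 67)
63^32 ≡ 17 (mod 67)
63^33 = 63^(32+1) ≡ 66 (mod 67).
Result is 66 ≡ −1, so (-4/67) = −1.

-1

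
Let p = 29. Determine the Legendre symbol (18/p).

-1

Pull out 2: since 29 ≡ 5 (mod 8), (2/29) = -1.
Reciprocity: 9 ≡ 1 and 29 ≡ 1 (mod 4), so (9/29) = +(29/9).
Reduce top mod 9: now compute (2/9).
Pull out 2: since 9 ≡ 1 (mod 8), (2/9) = +1.
Reached (1/9) = 1. Collecting the sign flips along the way, the symbol is -1.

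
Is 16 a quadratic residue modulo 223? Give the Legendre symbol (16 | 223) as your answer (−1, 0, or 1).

1

Pull out 2^4: since 223 ≡ 7 (mod 8), (2/223) = +1, so (2/223)^4 = +1.
Reached (1/223) = 1. Collecting the sign flips along the way, the symbol is +1.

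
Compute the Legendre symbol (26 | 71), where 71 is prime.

Euler's criterion: (26/71) ≡ 26^35 (mod 71).
26^2 ≡ 37 (mod 71)
26^4 ≡ 20 (mod 71)
26^8 ≡ 45 (mod 71)
26^16 ≡ 37 (mod 71)
26^32 ≡ 20 (mod 71)
26^35 = 26^(32+2+1) ≡ 70 (mod 71).
Result is 70 ≡ −1, so (26/71) = −1.

-1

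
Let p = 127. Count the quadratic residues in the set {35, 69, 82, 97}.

(35/127) = +1 → QR.
(69/127) = +1 → QR.
(82/127) = +1 → QR.
(97/127) = -1 → non-residue.
Total quadratic residues among the 4: 3.

3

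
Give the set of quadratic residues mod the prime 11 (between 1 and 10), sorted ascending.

1,3,4,5,9

Square k = 1,…,5 (k and 11−k give the same square):
1²=1, 2²=4, 3²=9, 4²≡5, 5²≡3 (mod 11).
So the quadratic residues mod 11 are {1, 3, 4, 5, 9}.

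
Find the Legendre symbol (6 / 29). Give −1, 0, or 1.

1

Euler's criterion: (6/29) ≡ 6^14 (mod 29).
6^2 ≡ 7 (mod 29)
6^4 ≡ 20 (mod 29)
6^8 ≡ 23 (mod 29)
6^14 = 6^(8+4+2) ≡ 1 (mod 29).
Result is 1, so (6/29) = 1.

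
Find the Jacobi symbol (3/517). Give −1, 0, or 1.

Reciprocity: 3 ≡ 3 and 517 ≡ 1 (mod 4), so (3/517) = +(517/3).
Reduce top mod 3: now compute (1/3).
Reached (1/3) = 1. Collecting the sign flips along the way, the symbol is +1.

1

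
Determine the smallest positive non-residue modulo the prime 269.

(2/269) = −1, so 2 is the smallest positive non-residue mod 269.

2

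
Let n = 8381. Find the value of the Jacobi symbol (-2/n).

First reduce: -2 ≡ 8379 (mod 8381).
Reciprocity: 8379 ≡ 3 and 8381 ≡ 1 (mod 4), so (8379/8381) = +(8381/8379).
Reduce top mod 8379: now compute (2/8379).
Pull out 2: since 8379 ≡ 3 (mod 8), (2/8379) = -1.
Reached (1/8379) = 1. Collecting the sign flips along the way, the symbol is -1.

-1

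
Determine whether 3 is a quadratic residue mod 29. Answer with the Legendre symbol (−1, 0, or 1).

Euler's criterion: (3/29) ≡ 3^14 (mod 29).
3^2 ≡ 9 (mod 29)
3^4 ≡ 23 (mod 29)
3^8 ≡ 7 (mod 29)
3^14 = 3^(8+4+2) ≡ 28 (mod 29).
Result is 28 ≡ −1, so (3/29) = −1.

-1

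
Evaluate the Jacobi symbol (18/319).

Pull out 2: since 319 ≡ 7 (mod 8), (2/319) = +1.
Reciprocity: 9 ≡ 1 and 319 ≡ 3 (mod 4), so (9/319) = +(319/9).
Reduce top mod 9: now compute (4/9).
Pull out 2^2: since 9 ≡ 1 (mod 8), (2/9) = +1, so (2/9)^2 = +1.
Reached (1/9) = 1. Collecting the sign flips along the way, the symbol is +1.

1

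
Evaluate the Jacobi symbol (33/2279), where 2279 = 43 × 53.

Reciprocity: 33 ≡ 1 and 2279 ≡ 3 (mod 4), so (33/2279) = +(2279/33).
Reduce top mod 33: now compute (2/33).
Pull out 2: since 33 ≡ 1 (mod 8), (2/33) = +1.
Reached (1/33) = 1. Collecting the sign flips along the way, the symbol is +1.

1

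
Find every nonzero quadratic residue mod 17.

Square k = 1,…,8 (k and 17−k give the same square):
1²=1, 2²=4, 3²=9, 4²=16, 5²≡8, 6²≡2, 7²≡15, 8²≡13 (mod 17).
So the quadratic residues mod 17 are {1, 2, 4, 8, 9, 13, 15, 16}.

1, 2, 4, 8, 9, 13, 15, 16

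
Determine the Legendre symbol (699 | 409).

Euler's criterion: (699/409) ≡ 290^204 (mod 409).
290^2 ≡ 255 (mod 409)
290^4 ≡ 403 (mod 409)
290^8 ≡ 36 (mod 409)
290^16 ≡ 69 (mod 409)
290^32 ≡ 262 (mod 409)
290^64 ≡ 341 (mod 409)
290^128 ≡ 125 (mod 409)
290^204 = 290^(128+64+8+4) ≡ 408 (mod 409).
Result is 408 ≡ −1, so (699/409) = −1.

-1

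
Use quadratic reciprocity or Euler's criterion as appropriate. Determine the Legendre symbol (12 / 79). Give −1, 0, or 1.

-1

Pull out 2^2: since 79 ≡ 7 (mod 8), (2/79) = +1, so (2/79)^2 = +1.
Reciprocity: 3 ≡ 3 and 79 ≡ 3 (mod 4), so (3/79) = −(79/3).
Reduce top mod 3: now compute (1/3).
Reached (1/3) = 1. Collecting the sign flips along the way, the symbol is -1.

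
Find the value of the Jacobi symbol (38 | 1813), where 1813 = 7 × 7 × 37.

1

Pull out 2: since 1813 ≡ 5 (mod 8), (2/1813) = -1.
Reciprocity: 19 ≡ 3 and 1813 ≡ 1 (mod 4), so (19/1813) = +(1813/19).
Reduce top mod 19: now compute (8/19).
Pull out 2^3: since 19 ≡ 3 (mod 8), (2/19) = -1, so (2/19)^3 = -1.
Reached (1/19) = 1. Collecting the sign flips along the way, the symbol is +1.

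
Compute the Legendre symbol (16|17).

Euler's criterion: (16/17) ≡ 16^8 (mod 17).
16^2 ≡ 1 (mod 17)
16^4 ≡ 1 (mod 17)
16^8 ≡ 1 (mod 17)
16^8 = 16^(8) ≡ 1 (mod 17).
Result is 1, so (16/17) = 1.

1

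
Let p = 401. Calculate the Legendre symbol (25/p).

Euler's criterion: (25/401) ≡ 25^200 (mod 401).
25^2 ≡ 224 (mod 401)
25^4 ≡ 51 (mod 401)
25^8 ≡ 195 (mod 401)
25^16 ≡ 331 (mod 401)
25^32 ≡ 88 (mod 401)
25^64 ≡ 125 (mod 401)
25^128 ≡ 387 (mod 401)
25^200 = 25^(128+64+8) ≡ 1 (mod 401).
Result is 1, so (25/401) = 1.

1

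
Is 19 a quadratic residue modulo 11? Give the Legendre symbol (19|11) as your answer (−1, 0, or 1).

-1

Euler's criterion: (19/11) ≡ 8^5 (mod 11).
8^2 ≡ 9 (mod 11)
8^4 ≡ 4 (mod 11)
8^5 = 8^(4+1) ≡ 10 (mod 11).
Result is 10 ≡ −1, so (19/11) = −1.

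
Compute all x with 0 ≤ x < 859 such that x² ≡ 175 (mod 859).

Since 859 ≡ 3 (mod 4), a square root of 175 is 175^((859+1)/4) = 175^215 mod 859.
Repeated squaring: 175^2≡560, 175^4≡65, 175^8≡789, 175^16≡605, 175^32≡91, 175^64≡550, 175^128≡132 (mod 859).
175^215 = 175^(128+64+16+4+2+1) ≡ 786 (mod 859).
Check: 786² = 617796 ≡ 175 (mod 859). The two roots are 73 and 786.

73, 786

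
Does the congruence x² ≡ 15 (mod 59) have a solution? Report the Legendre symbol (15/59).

Reciprocity: 15 ≡ 3 and 59 ≡ 3 (mod 4), so (15/59) = −(59/15).
Reduce top mod 15: now compute (14/15).
Pull out 2: since 15 ≡ 7 (mod 8), (2/15) = +1.
Reciprocity: 7 ≡ 3 and 15 ≡ 3 (mod 4), so (7/15) = −(15/7).
Reduce top mod 7: now compute (1/7).
Reached (1/7) = 1. Collecting the sign flips along the way, the symbol is +1.

1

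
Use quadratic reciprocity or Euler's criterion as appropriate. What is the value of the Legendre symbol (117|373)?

Reciprocity: 117 ≡ 1 and 373 ≡ 1 (mod 4), so (117/373) = +(373/117).
Reduce top mod 117: now compute (22/117).
Pull out 2: since 117 ≡ 5 (mod 8), (2/117) = -1.
Reciprocity: 11 ≡ 3 and 117 ≡ 1 (mod 4), so (11/117) = +(117/11).
Reduce top mod 11: now compute (7/11).
Reciprocity: 7 ≡ 3 and 11 ≡ 3 (mod 4), so (7/11) = −(11/7).
Reduce top mod 7: now compute (4/7).
Pull out 2^2: since 7 ≡ 7 (mod 8), (2/7) = +1, so (2/7)^2 = +1.
Reached (1/7) = 1. Collecting the sign flips along the way, the symbol is +1.

1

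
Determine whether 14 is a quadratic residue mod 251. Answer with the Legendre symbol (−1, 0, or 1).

-1

Pull out 2: since 251 ≡ 3 (mod 8), (2/251) = -1.
Reciprocity: 7 ≡ 3 and 251 ≡ 3 (mod 4), so (7/251) = −(251/7).
Reduce top mod 7: now compute (6/7).
Pull out 2: since 7 ≡ 7 (mod 8), (2/7) = +1.
Reciprocity: 3 ≡ 3 and 7 ≡ 3 (mod 4), so (3/7) = −(7/3).
Reduce top mod 3: now compute (1/3).
Reached (1/3) = 1. Collecting the sign flips along the way, the symbol is -1.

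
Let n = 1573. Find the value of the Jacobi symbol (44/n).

0

Pull out 2^2: since 1573 ≡ 5 (mod 8), (2/1573) = -1, so (2/1573)^2 = +1.
Reciprocity: 11 ≡ 3 and 1573 ≡ 1 (mod 4), so (11/1573) = +(1573/11).
Reduce top mod 11: now compute (0/11).
Top reduces to 0: gcd > 1, so the symbol is 0.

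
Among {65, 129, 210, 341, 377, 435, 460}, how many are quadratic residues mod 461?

(65/461) = -1 → non-residue.
(129/461) = -1 → non-residue.
(210/461) = -1 → non-residue.
(341/461) = +1 → QR.
(377/461) = +1 → QR.
(435/461) = +1 → QR.
(460/461) = +1 → QR.
Total quadratic residues among the 7: 4.

4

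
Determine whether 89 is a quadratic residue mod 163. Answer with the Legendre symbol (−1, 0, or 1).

Euler's criterion: (89/163) ≡ 89^81 (mod 163).
89^2 ≡ 97 (mod 163)
89^4 ≡ 118 (mod 163)
89^8 ≡ 69 (mod 163)
89^16 ≡ 34 (mod 163)
89^32 ≡ 15 (mod 163)
89^64 ≡ 62 (mod 163)
89^81 = 89^(64+16+1) ≡ 162 (mod 163).
Result is 162 ≡ −1, so (89/163) = −1.

-1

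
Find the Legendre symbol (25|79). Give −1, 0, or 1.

Reciprocity: 25 ≡ 1 and 79 ≡ 3 (mod 4), so (25/79) = +(79/25).
Reduce top mod 25: now compute (4/25).
Pull out 2^2: since 25 ≡ 1 (mod 8), (2/25) = +1, so (2/25)^2 = +1.
Reached (1/25) = 1. Collecting the sign flips along the way, the symbol is +1.

1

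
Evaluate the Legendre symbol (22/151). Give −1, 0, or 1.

Pull out 2: since 151 ≡ 7 (mod 8), (2/151) = +1.
Reciprocity: 11 ≡ 3 and 151 ≡ 3 (mod 4), so (11/151) = −(151/11).
Reduce top mod 11: now compute (8/11).
Pull out 2^3: since 11 ≡ 3 (mod 8), (2/11) = -1, so (2/11)^3 = -1.
Reached (1/11) = 1. Collecting the sign flips along the way, the symbol is +1.

1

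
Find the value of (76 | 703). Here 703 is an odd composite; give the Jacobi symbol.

Pull out 2^2: since 703 ≡ 7 (mod 8), (2/703) = +1, so (2/703)^2 = +1.
Reciprocity: 19 ≡ 3 and 703 ≡ 3 (mod 4), so (19/703) = −(703/19).
Reduce top mod 19: now compute (0/19).
Top reduces to 0: gcd > 1, so the symbol is 0.

0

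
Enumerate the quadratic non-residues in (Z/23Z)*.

5 7 10 11 14 15 17 19 20 21 22

Square k = 1,…,11 (k and 23−k give the same square):
1²=1, 2²=4, 3²=9, 4²=16, 5²≡2, 6²≡13, 7²≡3, 8²≡18, 9²≡12, 10²≡8, 11²≡6 (mod 23).
The residues are {1, 2, 3, 4, 6, 8, 9, 12, 13, 16, 18}; the non-residues are the remaining 11 nonzero classes.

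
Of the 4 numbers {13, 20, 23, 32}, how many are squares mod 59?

(13/59) = -1 → non-residue.
(20/59) = +1 → QR.
(23/59) = -1 → non-residue.
(32/59) = -1 → non-residue.
Total quadratic residues among the 4: 1.

1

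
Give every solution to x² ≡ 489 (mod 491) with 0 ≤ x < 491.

Since 491 ≡ 3 (mod 4), a square root of 489 is 489^((491+1)/4) = 489^123 mod 491.
Repeated squaring: 489^2≡4, 489^4≡16, 489^8≡256, 489^16≡233, 489^32≡279, 489^64≡263 (mod 491).
489^123 = 489^(64+32+16+8+2+1) ≡ 94 (mod 491).
Check: 94² = 8836 ≡ 489 (mod 491). The two roots are 94 and 397.

94, 397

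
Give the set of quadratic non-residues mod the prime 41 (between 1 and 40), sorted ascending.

Square k = 1,…,20 (k and 41−k give the same square):
1²=1, 2²=4, 3²=9, 4²=16, 5²=25, 6²=36, 7²≡8, 8²≡23, 9²≡40, 10²≡18, 11²≡39, 12²≡21, 13²≡5, 14²≡32, 15²≡20, 16²≡10, 17²≡2, 18²≡37, 19²≡33, 20²≡31 (mod 41).
The residues are {1, 2, 4, 5, 8, 9, 10, 16, 18, 20, 21, 23, 25, 31, 32, 33, 36, 37, 39, 40}; the non-residues are the remaining 20 nonzero classes.

3 6 7 11 12 13 14 15 17 19 22 24 26 27 28 29 30 34 35 38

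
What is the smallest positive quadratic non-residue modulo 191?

(2/191) = +1, so 2 is a residue.
(3/191) = +1, so 3 is a residue.
(4/191) = +1, so 4 is a residue.
(5/191) = +1, so 5 is a residue.
(6/191) = +1, so 6 is a residue.
(7/191) = −1, so 7 is the smallest positive non-residue mod 191.

7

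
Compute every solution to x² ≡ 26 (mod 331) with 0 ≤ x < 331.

Since 331 ≡ 3 (mod 4), a square root of 26 is 26^((331+1)/4) = 26^83 mod 331.
Repeated squaring: 26^2≡14, 26^4≡196, 26^8≡20, 26^16≡69, 26^32≡127, 26^64≡241 (mod 331).
26^83 = 26^(64+16+2+1) ≡ 290 (mod 331).
Check: 290² = 84100 ≡ 26 (mod 331). The two roots are 41 and 290.

41, 290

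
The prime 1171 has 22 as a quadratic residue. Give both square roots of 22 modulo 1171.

378, 793

Since 1171 ≡ 3 (mod 4), a square root of 22 is 22^((1171+1)/4) = 22^293 mod 1171.
Repeated squaring: 22^2≡484, 22^4≡56, 22^8≡794, 22^16≡438, 22^32≡971, 22^64≡186, 22^128≡637, 22^256≡603 (mod 1171).
22^293 = 22^(256+32+4+1) ≡ 793 (mod 1171).
Check: 793² = 628849 ≡ 22 (mod 1171). The two roots are 378 and 793.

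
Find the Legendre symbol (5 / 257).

-1

Euler's criterion: (5/257) ≡ 5^128 (mod 257).
5^2 ≡ 25 (mod 257)
5^4 ≡ 111 (mod 257)
5^8 ≡ 242 (mod 257)
5^16 ≡ 225 (mod 257)
5^32 ≡ 253 (mod 257)
5^64 ≡ 16 (mod 257)
5^128 ≡ 256 (mod 257)
5^128 = 5^(128) ≡ 256 (mod 257).
Result is 256 ≡ −1, so (5/257) = −1.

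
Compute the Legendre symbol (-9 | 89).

First reduce: -9 ≡ 80 (mod 89).
Pull out 2^4: since 89 ≡ 1 (mod 8), (2/89) = +1, so (2/89)^4 = +1.
Reciprocity: 5 ≡ 1 and 89 ≡ 1 (mod 4), so (5/89) = +(89/5).
Reduce top mod 5: now compute (4/5).
Pull out 2^2: since 5 ≡ 5 (mod 8), (2/5) = -1, so (2/5)^2 = +1.
Reached (1/5) = 1. Collecting the sign flips along the way, the symbol is +1.

1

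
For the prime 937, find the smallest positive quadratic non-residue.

5

(2/937) = +1, so 2 is a residue.
(3/937) = +1, so 3 is a residue.
(4/937) = +1, so 4 is a residue.
(5/937) = −1, so 5 is the smallest positive non-residue mod 937.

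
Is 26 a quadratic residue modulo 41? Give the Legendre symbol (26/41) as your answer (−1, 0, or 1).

Pull out 2: since 41 ≡ 1 (mod 8), (2/41) = +1.
Reciprocity: 13 ≡ 1 and 41 ≡ 1 (mod 4), so (13/41) = +(41/13).
Reduce top mod 13: now compute (2/13).
Pull out 2: since 13 ≡ 5 (mod 8), (2/13) = -1.
Reached (1/13) = 1. Collecting the sign flips along the way, the symbol is -1.

-1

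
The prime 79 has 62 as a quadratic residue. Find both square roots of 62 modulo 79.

Since 79 ≡ 3 (mod 4), a square root of 62 is 62^((79+1)/4) = 62^20 mod 79.
Repeated squaring: 62^2≡52, 62^4≡18, 62^8≡8, 62^16≡64 (mod 79).
62^20 = 62^(16+4) ≡ 46 (mod 79).
Check: 46² = 2116 ≡ 62 (mod 79). The two roots are 33 and 46.

33, 46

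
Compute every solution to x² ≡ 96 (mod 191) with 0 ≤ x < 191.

67, 124

Since 191 ≡ 3 (mod 4), a square root of 96 is 96^((191+1)/4) = 96^48 mod 191.
Repeated squaring: 96^2≡48, 96^4≡12, 96^8≡144, 96^16≡108, 96^32≡13 (mod 191).
96^48 = 96^(32+16) ≡ 67 (mod 191).
Check: 67² = 4489 ≡ 96 (mod 191). The two roots are 67 and 124.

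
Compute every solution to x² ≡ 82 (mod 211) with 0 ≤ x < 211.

90, 121

Since 211 ≡ 3 (mod 4), a square root of 82 is 82^((211+1)/4) = 82^53 mod 211.
Repeated squaring: 82^2≡183, 82^4≡151, 82^8≡13, 82^16≡169, 82^32≡76 (mod 211).
82^53 = 82^(32+16+4+1) ≡ 121 (mod 211).
Check: 121² = 14641 ≡ 82 (mod 211). The two roots are 90 and 121.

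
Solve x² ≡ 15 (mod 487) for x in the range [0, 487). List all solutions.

Since 487 ≡ 3 (mod 4), a square root of 15 is 15^((487+1)/4) = 15^122 mod 487.
Repeated squaring: 15^2≡225, 15^4≡464, 15^8≡42, 15^16≡303, 15^32≡253, 15^64≡212 (mod 487).
15^122 = 15^(64+32+16+8+2) ≡ 263 (mod 487).
Check: 263² = 69169 ≡ 15 (mod 487). The two roots are 224 and 263.

224, 263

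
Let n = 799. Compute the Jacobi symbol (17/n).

Reciprocity: 17 ≡ 1 and 799 ≡ 3 (mod 4), so (17/799) = +(799/17).
Reduce top mod 17: now compute (0/17).
Top reduces to 0: gcd > 1, so the symbol is 0.

0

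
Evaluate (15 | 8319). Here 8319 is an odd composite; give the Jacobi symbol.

Reciprocity: 15 ≡ 3 and 8319 ≡ 3 (mod 4), so (15/8319) = −(8319/15).
Reduce top mod 15: now compute (9/15).
Reciprocity: 9 ≡ 1 and 15 ≡ 3 (mod 4), so (9/15) = +(15/9).
Reduce top mod 9: now compute (6/9).
Pull out 2: since 9 ≡ 1 (mod 8), (2/9) = +1.
Reciprocity: 3 ≡ 3 and 9 ≡ 1 (mod 4), so (3/9) = +(9/3).
Reduce top mod 3: now compute (0/3).
Top reduces to 0: gcd > 1, so the symbol is 0.

0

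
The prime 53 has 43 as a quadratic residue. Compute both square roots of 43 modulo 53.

53 ≡ 1 (mod 4), so we find a root by search.
Trying successive values, 19² = 361 ≡ 43 (mod 53). The other root is 53 − 19 = 34.

19, 34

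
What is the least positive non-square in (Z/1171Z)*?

2

(2/1171) = −1, so 2 is the smallest positive non-residue mod 1171.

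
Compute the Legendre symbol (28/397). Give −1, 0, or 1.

-1

Euler's criterion: (28/397) ≡ 28^198 (mod 397).
28^2 ≡ 387 (mod 397)
28^4 ≡ 100 (mod 397)
28^8 ≡ 75 (mod 397)
28^16 ≡ 67 (mod 397)
28^32 ≡ 122 (mod 397)
28^64 ≡ 195 (mod 397)
28^128 ≡ 310 (mod 397)
28^198 = 28^(128+64+4+2) ≡ 396 (mod 397).
Result is 396 ≡ −1, so (28/397) = −1.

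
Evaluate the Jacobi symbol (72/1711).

Pull out 2^3: since 1711 ≡ 7 (mod 8), (2/1711) = +1, so (2/1711)^3 = +1.
Reciprocity: 9 ≡ 1 and 1711 ≡ 3 (mod 4), so (9/1711) = +(1711/9).
Reduce top mod 9: now compute (1/9).
Reached (1/9) = 1. Collecting the sign flips along the way, the symbol is +1.

1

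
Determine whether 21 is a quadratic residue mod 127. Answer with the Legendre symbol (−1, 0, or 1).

1

Reciprocity: 21 ≡ 1 and 127 ≡ 3 (mod 4), so (21/127) = +(127/21).
Reduce top mod 21: now compute (1/21).
Reached (1/21) = 1. Collecting the sign flips along the way, the symbol is +1.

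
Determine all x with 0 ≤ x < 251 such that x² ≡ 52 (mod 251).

Since 251 ≡ 3 (mod 4), a square root of 52 is 52^((251+1)/4) = 52^63 mod 251.
Repeated squaring: 52^2≡194, 52^4≡237, 52^8≡196, 52^16≡13, 52^32≡169 (mod 251).
52^63 = 52^(32+16+8+4+2+1) ≡ 110 (mod 251).
Check: 110² = 12100 ≡ 52 (mod 251). The two roots are 110 and 141.

110, 141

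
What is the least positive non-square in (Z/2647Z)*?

(2/2647) = +1, so 2 is a residue.
(3/2647) = −1, so 3 is the smallest positive non-residue mod 2647.

3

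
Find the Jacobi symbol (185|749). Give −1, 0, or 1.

1

Reciprocity: 185 ≡ 1 and 749 ≡ 1 (mod 4), so (185/749) = +(749/185).
Reduce top mod 185: now compute (9/185).
Reciprocity: 9 ≡ 1 and 185 ≡ 1 (mod 4), so (9/185) = +(185/9).
Reduce top mod 9: now compute (5/9).
Reciprocity: 5 ≡ 1 and 9 ≡ 1 (mod 4), so (5/9) = +(9/5).
Reduce top mod 5: now compute (4/5).
Pull out 2^2: since 5 ≡ 5 (mod 8), (2/5) = -1, so (2/5)^2 = +1.
Reached (1/5) = 1. Collecting the sign flips along the way, the symbol is +1.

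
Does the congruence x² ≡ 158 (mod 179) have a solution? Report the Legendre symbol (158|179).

Pull out 2: since 179 ≡ 3 (mod 8), (2/179) = -1.
Reciprocity: 79 ≡ 3 and 179 ≡ 3 (mod 4), so (79/179) = −(179/79).
Reduce top mod 79: now compute (21/79).
Reciprocity: 21 ≡ 1 and 79 ≡ 3 (mod 4), so (21/79) = +(79/21).
Reduce top mod 21: now compute (16/21).
Pull out 2^4: since 21 ≡ 5 (mod 8), (2/21) = -1, so (2/21)^4 = +1.
Reached (1/21) = 1. Collecting the sign flips along the way, the symbol is +1.

1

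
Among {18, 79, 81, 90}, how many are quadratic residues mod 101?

2

(18/101) = -1 → non-residue.
(79/101) = +1 → QR.
(81/101) = +1 → QR.
(90/101) = -1 → non-residue.
Total quadratic residues among the 4: 2.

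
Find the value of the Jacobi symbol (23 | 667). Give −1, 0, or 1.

Reciprocity: 23 ≡ 3 and 667 ≡ 3 (mod 4), so (23/667) = −(667/23).
Reduce top mod 23: now compute (0/23).
Top reduces to 0: gcd > 1, so the symbol is 0.

0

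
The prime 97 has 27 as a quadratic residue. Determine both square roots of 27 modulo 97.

30, 67

97 ≡ 1 (mod 4), so we find a root by search.
Trying successive values, 30² = 900 ≡ 27 (mod 97). The other root is 97 − 30 = 67.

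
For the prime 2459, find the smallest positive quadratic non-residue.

(2/2459) = −1, so 2 is the smallest positive non-residue mod 2459.

2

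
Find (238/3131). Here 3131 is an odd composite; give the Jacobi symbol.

-1

Pull out 2: since 3131 ≡ 3 (mod 8), (2/3131) = -1.
Reciprocity: 119 ≡ 3 and 3131 ≡ 3 (mod 4), so (119/3131) = −(3131/119).
Reduce top mod 119: now compute (37/119).
Reciprocity: 37 ≡ 1 and 119 ≡ 3 (mod 4), so (37/119) = +(119/37).
Reduce top mod 37: now compute (8/37).
Pull out 2^3: since 37 ≡ 5 (mod 8), (2/37) = -1, so (2/37)^3 = -1.
Reached (1/37) = 1. Collecting the sign flips along the way, the symbol is -1.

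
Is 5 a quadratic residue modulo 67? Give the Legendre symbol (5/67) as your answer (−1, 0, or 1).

Reciprocity: 5 ≡ 1 and 67 ≡ 3 (mod 4), so (5/67) = +(67/5).
Reduce top mod 5: now compute (2/5).
Pull out 2: since 5 ≡ 5 (mod 8), (2/5) = -1.
Reached (1/5) = 1. Collecting the sign flips along the way, the symbol is -1.

-1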